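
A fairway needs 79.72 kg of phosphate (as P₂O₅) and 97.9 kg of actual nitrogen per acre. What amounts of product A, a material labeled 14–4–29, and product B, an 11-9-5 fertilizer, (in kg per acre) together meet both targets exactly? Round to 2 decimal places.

With a, b = kg per acre of product A and product B:
P₂O₅: 0.04·a + 0.09·b = 79.72
N: 0.14·a + 0.11·b = 97.9
From row1: a = (79.72 − 0.09·b) / 0.04.
Into row2: 0.14·(79.72 − 0.09·b)/0.04 + 0.11·b = 97.9 → b = 883.512, a = 5.09756.

5.10 kg product A, 883.51 kg product B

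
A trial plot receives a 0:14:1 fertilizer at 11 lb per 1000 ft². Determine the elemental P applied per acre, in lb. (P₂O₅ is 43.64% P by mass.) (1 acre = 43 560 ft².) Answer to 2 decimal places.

P₂O₅ per 1000 ft² = 11 × 14% = 1.54 lb.
Elemental P = 1.54 × 0.4364 = 0.672056 lb per 1000 ft².
Convert to per acre: 0.672056 × 43.56 = 29.2748 lb.

29.27 lb P per acre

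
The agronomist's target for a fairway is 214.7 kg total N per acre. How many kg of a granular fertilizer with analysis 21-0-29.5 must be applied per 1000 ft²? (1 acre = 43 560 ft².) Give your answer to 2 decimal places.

Product per acre = 214.7 / 21% = 1022.38 kg.
Convert to per 1000 ft²: 1022.38 × 0.0229568 = 23.4706 kg.

23.47 kg of product per thousand sq ft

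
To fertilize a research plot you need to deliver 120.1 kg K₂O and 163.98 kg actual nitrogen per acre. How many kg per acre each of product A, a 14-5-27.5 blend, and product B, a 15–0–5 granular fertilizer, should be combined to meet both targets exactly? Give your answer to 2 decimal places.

Let a = kg of product A, b = kg of product B (per acre).
K₂O: 0.275·a + 0.05·b = 120.1
N: 0.14·a + 0.15·b = 163.98
Eliminate b: (row1) − 0.05/0.15·(row2) → 0.228333·a = 65.44, so a = 286.599.
Then b = (163.98 − 0.14·286.599) / 0.15 = 825.708.

286.60 kg product A, 825.71 kg product B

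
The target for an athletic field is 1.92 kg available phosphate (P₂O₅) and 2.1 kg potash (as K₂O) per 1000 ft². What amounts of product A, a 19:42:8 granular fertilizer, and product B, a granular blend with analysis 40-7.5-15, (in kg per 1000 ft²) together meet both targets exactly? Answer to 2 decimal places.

Per-1000 ft² balance (a = product A, b = product B):
P₂O₅: 0.42·a + 0.075·b = 1.92
K₂O: 0.08·a + 0.15·b = 2.1
Solving simultaneously: a = 2.28947, b = 12.7789.

2.29 kg product A, 12.78 kg product B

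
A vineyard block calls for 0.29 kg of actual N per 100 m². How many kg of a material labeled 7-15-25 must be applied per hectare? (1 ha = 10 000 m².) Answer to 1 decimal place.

414.3 kg of product per hectare

Product per 100 m² = 0.29 / 7% = 4.14286 kg.
Convert to per hectare: 4.14286 × 100 = 414.286 kg.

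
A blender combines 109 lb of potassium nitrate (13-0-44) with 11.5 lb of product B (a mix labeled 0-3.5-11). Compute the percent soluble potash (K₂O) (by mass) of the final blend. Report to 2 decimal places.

40.85% K₂O

Total mass = 109 + 11.5 = 120.5 lb.
K₂O mass = 44%×109 + 11%×11.5 = 49.225 lb.
% K₂O = 49.225 / 120.5 = 40.8506%.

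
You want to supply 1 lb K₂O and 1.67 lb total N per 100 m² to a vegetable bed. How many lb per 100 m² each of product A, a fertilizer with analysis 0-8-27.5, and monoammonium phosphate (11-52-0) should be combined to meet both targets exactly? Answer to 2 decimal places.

3.64 lb product A, 15.18 lb monoammonium phosphate

Let a = lb of product A, b = lb of monoammonium phosphate (per 100 m²).
K₂O: 0.275·a + 0·b = 1
N: 0·a + 0.11·b = 1.67
Solving simultaneously: a = 3.63636, b = 15.1818.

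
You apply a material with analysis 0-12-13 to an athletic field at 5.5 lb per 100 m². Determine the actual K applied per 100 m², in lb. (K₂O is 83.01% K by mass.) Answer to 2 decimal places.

K₂O per 100 m² = 5.5 × 13% = 0.715 lb.
Elemental K = 0.715 × 0.8301 = 0.593521 lb per 100 m².

0.59 lb K per hundred sq m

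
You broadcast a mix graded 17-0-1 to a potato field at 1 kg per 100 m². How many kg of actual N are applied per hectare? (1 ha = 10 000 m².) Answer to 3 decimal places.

17.000 kg N per hectare

nitrogen per 100 m² = 1 × 17% = 0.17 kg.
Convert to per hectare: 0.17 × 100 = 17 kg.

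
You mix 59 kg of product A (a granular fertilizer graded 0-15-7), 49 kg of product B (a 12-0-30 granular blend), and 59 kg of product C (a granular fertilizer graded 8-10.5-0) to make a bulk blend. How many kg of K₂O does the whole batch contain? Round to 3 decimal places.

K₂O mass = 7%×59 + 30%×49 + 0%×59 = 18.83 kg.

18.830 kg K₂O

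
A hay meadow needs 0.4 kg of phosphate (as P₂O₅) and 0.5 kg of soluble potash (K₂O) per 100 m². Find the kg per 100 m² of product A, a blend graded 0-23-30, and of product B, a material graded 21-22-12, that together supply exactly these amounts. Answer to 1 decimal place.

1.6 kg product A, 0.1 kg product B

Per-100 m² balance (a = product A, b = product B):
P₂O₅: 0.23·a + 0.22·b = 0.4
K₂O: 0.3·a + 0.12·b = 0.5
Eliminate a: (row1) − 0.23/0.3·(row2) → 0.128·b = 0.0166667, so b = 0.130208.
Back-substitute: a = (0.4 − 0.22·0.130208) / 0.23 = 1.61458.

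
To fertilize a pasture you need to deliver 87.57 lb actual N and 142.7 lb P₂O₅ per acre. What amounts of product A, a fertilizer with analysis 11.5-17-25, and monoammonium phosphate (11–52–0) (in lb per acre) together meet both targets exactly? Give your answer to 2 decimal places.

Let a = lb of product A, b = lb of monoammonium phosphate (per acre).
N: 0.115·a + 0.11·b = 87.57
P₂O₅: 0.17·a + 0.52·b = 142.7
Eliminate a: (row1) − 0.115/0.17·(row2) → -0.241765·b = -8.96235, so b = 37.0706.
Back-substitute: a = (87.57 − 0.11·37.0706) / 0.115 = 726.019.

726.02 lb product A, 37.07 lb monoammonium phosphate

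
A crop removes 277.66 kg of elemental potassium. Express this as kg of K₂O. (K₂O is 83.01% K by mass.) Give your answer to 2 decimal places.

334.49 kg K₂O

K₂O = 277.66 / 0.8301 = 334.4898 kg.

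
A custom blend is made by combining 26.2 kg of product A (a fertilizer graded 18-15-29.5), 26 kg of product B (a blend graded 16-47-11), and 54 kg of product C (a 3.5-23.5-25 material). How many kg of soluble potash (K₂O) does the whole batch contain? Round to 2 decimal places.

24.09 kg K₂O

K₂O mass = 29.5%×26.2 + 11%×26 + 25%×54 = 24.089 kg.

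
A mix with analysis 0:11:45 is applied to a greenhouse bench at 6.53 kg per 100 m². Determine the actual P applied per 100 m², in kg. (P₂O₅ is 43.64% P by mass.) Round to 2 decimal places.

0.31 kg P per hundred sq m

P₂O₅ per 100 m² = 6.53 × 11% = 0.7183 kg.
Elemental P = 0.7183 × 0.4364 = 0.313466 kg per 100 m².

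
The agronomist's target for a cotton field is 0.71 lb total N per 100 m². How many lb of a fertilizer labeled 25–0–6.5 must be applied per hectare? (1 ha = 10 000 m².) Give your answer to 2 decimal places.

284.00 lb of product per hectare

Product per 100 m² = 0.71 / 25% = 2.84 lb.
Convert to per hectare: 2.84 × 100 = 284 lb.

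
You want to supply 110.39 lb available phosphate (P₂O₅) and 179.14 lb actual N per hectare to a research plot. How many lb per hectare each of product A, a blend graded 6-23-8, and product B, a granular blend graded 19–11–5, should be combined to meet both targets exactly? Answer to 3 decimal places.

34.197 lb product A, 932.043 lb product B

With a, b = lb per hectare of product A and product B:
P₂O₅: 0.23·a + 0.11·b = 110.39
N: 0.06·a + 0.19·b = 179.14
From row1: a = (110.39 − 0.11·b) / 0.23.
Into row2: 0.06·(110.39 − 0.11·b)/0.23 + 0.19·b = 179.14 → b = 932.0431, a = 34.1968.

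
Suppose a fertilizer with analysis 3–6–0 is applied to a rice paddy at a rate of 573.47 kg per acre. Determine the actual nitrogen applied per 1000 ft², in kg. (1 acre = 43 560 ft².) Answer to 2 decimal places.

nitrogen per acre = 573.47 × 3% = 17.2041 kg.
Convert to per 1000 ft²: 17.2041 × 0.0229568 = 0.394952 kg.

0.39 kg N per thousand sq ft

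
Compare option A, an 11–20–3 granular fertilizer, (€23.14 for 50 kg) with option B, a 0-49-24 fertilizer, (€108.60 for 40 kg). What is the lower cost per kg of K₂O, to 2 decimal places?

€11.31 per kg K₂O (option B)

option A: K₂O per bag = 50 × 3% = 1.5 kg; cost = 23.14 / 1.5 = €15.4267/kg K₂O.
option B: K₂O per bag = 40 × 24% = 9.6 kg; cost = 108.60 / 9.6 = €11.3125/kg K₂O.
option B is cheaper.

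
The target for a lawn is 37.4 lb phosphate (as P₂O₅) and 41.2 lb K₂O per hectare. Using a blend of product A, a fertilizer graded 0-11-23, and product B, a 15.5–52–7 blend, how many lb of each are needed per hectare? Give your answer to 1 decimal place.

With a, b = lb per hectare of product A and product B:
P₂O₅: 0.11·a + 0.52·b = 37.4
K₂O: 0.23·a + 0.07·b = 41.2
Solving simultaneously: a = 168.061, b = 36.3718.

168.1 lb product A, 36.4 lb product B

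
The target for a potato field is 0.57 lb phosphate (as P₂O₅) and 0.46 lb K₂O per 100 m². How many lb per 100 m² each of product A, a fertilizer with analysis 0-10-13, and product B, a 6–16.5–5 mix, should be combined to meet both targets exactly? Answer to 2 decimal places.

With a, b = lb per 100 m² of product A and product B:
P₂O₅: 0.1·a + 0.165·b = 0.57
K₂O: 0.13·a + 0.05·b = 0.46
Eliminate a: (row1) − 0.1/0.13·(row2) → 0.126538·b = 0.216154, so b = 1.70821.
Back-substitute: a = (0.57 − 0.165·1.70821) / 0.1 = 2.88146.

2.88 lb product A, 1.71 lb product B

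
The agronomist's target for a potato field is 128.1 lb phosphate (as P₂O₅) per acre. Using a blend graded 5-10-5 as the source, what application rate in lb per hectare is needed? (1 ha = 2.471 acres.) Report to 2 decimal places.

Product per acre = 128.1 / 10% = 1281 lb.
Convert to per hectare: 1281 × 2.471 = 3165.351 lb.

3165.35 lb of product per hectare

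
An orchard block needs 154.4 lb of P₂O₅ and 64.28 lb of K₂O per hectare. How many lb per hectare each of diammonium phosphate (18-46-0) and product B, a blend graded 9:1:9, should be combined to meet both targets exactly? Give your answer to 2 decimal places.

Per-hectare balance (a = diammonium phosphate, b = product B):
P₂O₅: 0.46·a + 0.01·b = 154.4
K₂O: 0·a + 0.09·b = 64.28
Solving simultaneously: a = 320.126, b = 714.222.

320.13 lb diammonium phosphate, 714.22 lb product B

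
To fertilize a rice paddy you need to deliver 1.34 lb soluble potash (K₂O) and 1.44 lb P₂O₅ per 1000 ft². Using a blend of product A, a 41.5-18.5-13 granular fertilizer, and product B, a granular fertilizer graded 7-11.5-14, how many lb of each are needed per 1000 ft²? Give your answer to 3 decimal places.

With a, b = lb per 1000 ft² of product A and product B:
K₂O: 0.13·a + 0.14·b = 1.34
P₂O₅: 0.185·a + 0.115·b = 1.44
Solving simultaneously: a = 4.3379, b = 5.54338.

4.338 lb product A, 5.543 lb product B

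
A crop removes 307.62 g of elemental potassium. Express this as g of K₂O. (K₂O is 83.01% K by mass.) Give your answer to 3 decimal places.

K₂O = 307.62 / 0.8301 = 370.5819 g.

370.582 g K₂O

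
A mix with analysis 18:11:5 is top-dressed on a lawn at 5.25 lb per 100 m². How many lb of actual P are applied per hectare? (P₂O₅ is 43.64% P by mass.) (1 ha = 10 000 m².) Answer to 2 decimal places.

P₂O₅ per 100 m² = 5.25 × 11% = 0.5775 lb.
Elemental P = 0.5775 × 0.4364 = 0.252021 lb per 100 m².
Convert to per hectare: 0.252021 × 100 = 25.2021 lb.

25.20 lb P per hectare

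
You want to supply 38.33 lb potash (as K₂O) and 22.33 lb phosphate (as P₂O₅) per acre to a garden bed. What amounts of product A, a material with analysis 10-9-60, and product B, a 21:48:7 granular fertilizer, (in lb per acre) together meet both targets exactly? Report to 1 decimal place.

With a, b = lb per acre of product A and product B:
K₂O: 0.6·a + 0.07·b = 38.33
P₂O₅: 0.09·a + 0.48·b = 22.33
From row1: a = (38.33 − 0.07·b) / 0.6.
Into row2: 0.09·(38.33 − 0.07·b)/0.6 + 0.48·b = 22.33 → b = 35.3152, a = 59.7632.

59.8 lb product A, 35.3 lb product B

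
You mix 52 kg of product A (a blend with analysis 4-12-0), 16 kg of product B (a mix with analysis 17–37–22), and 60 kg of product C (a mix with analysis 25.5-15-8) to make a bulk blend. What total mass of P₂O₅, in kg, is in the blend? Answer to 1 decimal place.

P₂O₅ mass = 12%×52 + 37%×16 + 15%×60 = 21.16 kg.

21.2 kg P₂O₅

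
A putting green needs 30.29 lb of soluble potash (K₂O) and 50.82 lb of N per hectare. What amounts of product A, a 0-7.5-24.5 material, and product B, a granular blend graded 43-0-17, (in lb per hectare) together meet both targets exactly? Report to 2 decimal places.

41.63 lb product A, 118.19 lb product B

With a, b = lb per hectare of product A and product B:
K₂O: 0.245·a + 0.17·b = 30.29
N: 0·a + 0.43·b = 50.82
Solving simultaneously: a = 41.626, b = 118.186.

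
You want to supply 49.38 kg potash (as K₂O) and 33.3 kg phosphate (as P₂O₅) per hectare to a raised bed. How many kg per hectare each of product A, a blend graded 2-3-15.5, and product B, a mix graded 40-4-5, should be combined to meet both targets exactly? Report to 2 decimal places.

66.00 kg product A, 783.00 kg product B

With a, b = kg per hectare of product A and product B:
K₂O: 0.155·a + 0.05·b = 49.38
P₂O₅: 0.03·a + 0.04·b = 33.3
From row1: a = (49.38 − 0.05·b) / 0.155.
Into row2: 0.03·(49.38 − 0.05·b)/0.155 + 0.04·b = 33.3 → b = 783, a = 66.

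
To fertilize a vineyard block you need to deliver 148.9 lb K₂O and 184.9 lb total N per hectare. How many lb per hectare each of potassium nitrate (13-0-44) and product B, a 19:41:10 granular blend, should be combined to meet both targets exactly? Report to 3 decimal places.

138.824 lb potassium nitrate, 878.173 lb product B

Per-hectare balance (a = potassium nitrate, b = product B):
K₂O: 0.44·a + 0.1·b = 148.9
N: 0.13·a + 0.19·b = 184.9
Solving simultaneously: a = 138.8244, b = 878.1728.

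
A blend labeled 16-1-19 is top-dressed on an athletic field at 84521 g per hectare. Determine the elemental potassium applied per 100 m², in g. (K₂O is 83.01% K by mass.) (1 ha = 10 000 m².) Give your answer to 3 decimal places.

K₂O per hectare = 84521 × 19% = 16059 g.
Elemental K = 16059 × 0.8301 = 13330.6 g per hectare.
Convert to per 100 m²: 13330.6 × 0.01 = 133.3057 g.

133.306 g K per hundred sq m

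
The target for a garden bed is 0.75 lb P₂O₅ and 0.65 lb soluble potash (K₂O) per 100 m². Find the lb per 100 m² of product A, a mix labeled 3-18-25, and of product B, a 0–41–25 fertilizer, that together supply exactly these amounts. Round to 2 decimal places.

1.37 lb product A, 1.23 lb product B

With a, b = lb per 100 m² of product A and product B:
P₂O₅: 0.18·a + 0.41·b = 0.75
K₂O: 0.25·a + 0.25·b = 0.65
Eliminate b: (row1) − 0.41/0.25·(row2) → -0.23·a = -0.316, so a = 1.37391.
Then b = (0.65 − 0.25·1.37391) / 0.25 = 1.22609.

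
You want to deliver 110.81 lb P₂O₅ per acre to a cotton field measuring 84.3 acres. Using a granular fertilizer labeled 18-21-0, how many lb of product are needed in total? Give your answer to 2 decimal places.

44482.30 lb

Product per acre = 110.81 / 21% = 527.667 lb.
Total product = 527.667 × 84.3 = 44482.3 lb.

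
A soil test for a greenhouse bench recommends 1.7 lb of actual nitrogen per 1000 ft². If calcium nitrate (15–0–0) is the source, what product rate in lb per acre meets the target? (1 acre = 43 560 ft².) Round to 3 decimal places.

Product per 1000 ft² = 1.7 / 15% = 11.3333 lb.
Convert to per acre: 11.3333 × 43.56 = 493.68 lb.

493.680 lb of product per acre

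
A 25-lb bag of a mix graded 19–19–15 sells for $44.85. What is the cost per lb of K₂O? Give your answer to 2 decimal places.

K₂O in bag = 25 × 15% = 3.75 lb.
Cost per lb K₂O = $44.85 / 3.75 = $11.9600.

$11.96 per lb K₂O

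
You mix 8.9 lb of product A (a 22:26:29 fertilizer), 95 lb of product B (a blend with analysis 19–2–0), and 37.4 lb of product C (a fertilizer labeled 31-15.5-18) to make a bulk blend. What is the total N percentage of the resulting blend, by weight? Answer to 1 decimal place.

Total mass = 8.9 + 95 + 37.4 = 141.3 lb.
N mass = 22%×8.9 + 19%×95 + 31%×37.4 = 31.602 lb.
% N = 31.602 / 141.3 = 22.3652%.

22.4% N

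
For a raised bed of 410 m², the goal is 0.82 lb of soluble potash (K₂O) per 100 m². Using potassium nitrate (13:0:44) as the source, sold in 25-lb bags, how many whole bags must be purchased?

Product per 100 m² = 0.82 / 44% = 1.86364 lb.
Total product = 1.86364 × 410 / 100 = 7.64091 lb.
Bags = ⌈7.64091 / 25⌉ = 1.

1 bags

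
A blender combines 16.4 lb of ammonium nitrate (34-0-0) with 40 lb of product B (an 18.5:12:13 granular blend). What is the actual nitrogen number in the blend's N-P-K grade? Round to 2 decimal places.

Total mass = 16.4 + 40 = 56.4 lb.
N mass = 34%×16.4 + 18.5%×40 = 12.976 lb.
% N = 12.976 / 56.4 = 23.0071%.

23.01% N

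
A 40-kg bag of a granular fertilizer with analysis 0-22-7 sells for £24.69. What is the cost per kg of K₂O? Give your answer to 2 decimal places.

K₂O in bag = 40 × 7% = 2.8 kg.
Cost per kg K₂O = £24.69 / 2.8 = £8.8179.

£8.82 per kg K₂O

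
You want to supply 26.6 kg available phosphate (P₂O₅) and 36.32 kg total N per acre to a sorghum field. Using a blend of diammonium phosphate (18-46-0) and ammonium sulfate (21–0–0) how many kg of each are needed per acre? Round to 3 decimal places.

With a, b = kg per acre of diammonium phosphate and ammonium sulfate:
P₂O₅: 0.46·a + 0·b = 26.6
N: 0.18·a + 0.21·b = 36.32
Solving simultaneously: a = 57.8261, b = 123.3872.

57.826 kg diammonium phosphate, 123.387 kg ammonium sulfate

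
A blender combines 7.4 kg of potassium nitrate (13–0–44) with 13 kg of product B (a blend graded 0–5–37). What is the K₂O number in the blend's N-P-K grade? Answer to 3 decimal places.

Total mass = 7.4 + 13 = 20.4 kg.
K₂O mass = 44%×7.4 + 37%×13 = 8.066 kg.
% K₂O = 8.066 / 20.4 = 39.5392%.

39.539% K₂O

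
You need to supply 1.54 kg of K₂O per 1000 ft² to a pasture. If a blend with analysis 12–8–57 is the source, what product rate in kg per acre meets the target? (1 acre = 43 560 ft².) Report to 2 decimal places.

117.69 kg of product per acre

Product per 1000 ft² = 1.54 / 57% = 2.70175 kg.
Convert to per acre: 2.70175 × 43.56 = 117.688 kg.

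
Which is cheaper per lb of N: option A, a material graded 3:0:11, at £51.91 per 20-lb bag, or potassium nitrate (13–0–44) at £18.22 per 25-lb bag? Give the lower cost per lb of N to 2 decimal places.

option A: N per bag = 20 × 3% = 0.6 lb; cost = 51.91 / 0.6 = £86.5167/lb N.
potassium nitrate: N per bag = 25 × 13% = 3.25 lb; cost = 18.22 / 3.25 = £5.6062/lb N.
potassium nitrate is cheaper.

£5.61 per lb N (potassium nitrate)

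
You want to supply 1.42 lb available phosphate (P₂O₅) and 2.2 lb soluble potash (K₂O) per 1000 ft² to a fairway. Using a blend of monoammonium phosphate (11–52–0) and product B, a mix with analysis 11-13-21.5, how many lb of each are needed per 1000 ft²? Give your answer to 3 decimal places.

With a, b = lb per 1000 ft² of monoammonium phosphate and product B:
P₂O₅: 0.52·a + 0.13·b = 1.42
K₂O: 0·a + 0.215·b = 2.2
Solving simultaneously: a = 0.17263, b = 10.2326.

0.173 lb monoammonium phosphate, 10.233 lb product B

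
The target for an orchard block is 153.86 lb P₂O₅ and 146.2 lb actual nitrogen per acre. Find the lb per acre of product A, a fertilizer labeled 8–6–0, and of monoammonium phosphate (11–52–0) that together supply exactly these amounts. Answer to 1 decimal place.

Per-acre balance (a = product A, b = monoammonium phosphate):
P₂O₅: 0.06·a + 0.52·b = 153.86
N: 0.08·a + 0.11·b = 146.2
Eliminate a: (row1) − 0.06/0.08·(row2) → 0.4375·b = 44.21, so b = 101.051.
Back-substitute: a = (153.86 − 0.52·101.051) / 0.06 = 1688.55.

1688.6 lb product A, 101.1 lb monoammonium phosphate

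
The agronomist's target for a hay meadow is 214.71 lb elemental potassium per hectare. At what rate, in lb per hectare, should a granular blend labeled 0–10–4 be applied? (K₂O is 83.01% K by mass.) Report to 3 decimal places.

As K₂O: 214.71 / 0.8301 = 258.656 lb per hectare.
Product per hectare = 258.656 / 4% = 6466.3896 lb.

6466.390 lb of product per hectare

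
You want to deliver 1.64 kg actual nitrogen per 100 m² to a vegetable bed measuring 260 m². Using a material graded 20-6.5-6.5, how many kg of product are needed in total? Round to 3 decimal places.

21.320 kg

Product per 100 m² = 1.64 / 20% = 8.2 kg.
Total product = 8.2 × 260 / 100 = 21.32 kg.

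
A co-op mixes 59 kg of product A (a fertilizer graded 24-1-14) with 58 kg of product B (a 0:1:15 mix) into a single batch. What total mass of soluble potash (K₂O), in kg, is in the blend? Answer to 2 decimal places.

16.96 kg K₂O

K₂O mass = 14%×59 + 15%×58 = 16.96 kg.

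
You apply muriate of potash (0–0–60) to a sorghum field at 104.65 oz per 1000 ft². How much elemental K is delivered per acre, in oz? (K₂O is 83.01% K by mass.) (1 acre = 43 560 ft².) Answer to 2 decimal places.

2270.43 oz K per acre

K₂O per 1000 ft² = 104.65 × 60% = 62.79 oz.
Elemental K = 62.79 × 0.8301 = 52.122 oz per 1000 ft².
Convert to per acre: 52.122 × 43.56 = 2270.433 oz.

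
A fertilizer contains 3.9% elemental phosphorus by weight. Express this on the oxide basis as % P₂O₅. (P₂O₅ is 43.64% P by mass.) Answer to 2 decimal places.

%P₂O₅ = 3.9 / 0.4364 = 8.93676%.

8.94% P₂O₅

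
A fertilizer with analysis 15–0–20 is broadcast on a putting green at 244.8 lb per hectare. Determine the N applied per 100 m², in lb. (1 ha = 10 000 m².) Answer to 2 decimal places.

0.37 lb N per hundred sq m

nitrogen per hectare = 244.8 × 15% = 36.72 lb.
Convert to per 100 m²: 36.72 × 0.01 = 0.3672 lb.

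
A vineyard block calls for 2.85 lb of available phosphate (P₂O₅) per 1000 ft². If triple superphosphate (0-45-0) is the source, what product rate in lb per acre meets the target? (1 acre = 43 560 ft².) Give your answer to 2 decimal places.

275.88 lb of product per acre

Product per 1000 ft² = 2.85 / 45% = 6.33333 lb.
Convert to per acre: 6.33333 × 43.56 = 275.88 lb.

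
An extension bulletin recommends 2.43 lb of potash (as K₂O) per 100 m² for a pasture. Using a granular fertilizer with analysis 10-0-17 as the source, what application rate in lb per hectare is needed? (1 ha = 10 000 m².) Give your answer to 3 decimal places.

1429.412 lb of product per hectare

Product per 100 m² = 2.43 / 17% = 14.2941 lb.
Convert to per hectare: 14.2941 × 100 = 1429.4118 lb.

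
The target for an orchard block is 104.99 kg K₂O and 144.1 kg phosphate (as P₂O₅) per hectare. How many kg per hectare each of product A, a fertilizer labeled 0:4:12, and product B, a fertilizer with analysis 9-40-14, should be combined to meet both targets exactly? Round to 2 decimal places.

514.67 kg product A, 308.78 kg product B

Let a = kg of product A, b = kg of product B (per hectare).
K₂O: 0.12·a + 0.14·b = 104.99
P₂O₅: 0.04·a + 0.4·b = 144.1
Eliminate a: (row1) − 0.12/0.04·(row2) → -1.06·b = -327.31, so b = 308.783.
Back-substitute: a = (104.99 − 0.14·308.783) / 0.12 = 514.6698.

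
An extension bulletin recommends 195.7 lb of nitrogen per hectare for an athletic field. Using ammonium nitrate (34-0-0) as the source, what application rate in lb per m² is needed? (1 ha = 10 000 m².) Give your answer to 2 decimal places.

0.06 lb of product per sq m

Product per hectare = 195.7 / 34% = 575.588 lb.
Convert to per m²: 575.588 × 0.0001 = 0.0575588 lb.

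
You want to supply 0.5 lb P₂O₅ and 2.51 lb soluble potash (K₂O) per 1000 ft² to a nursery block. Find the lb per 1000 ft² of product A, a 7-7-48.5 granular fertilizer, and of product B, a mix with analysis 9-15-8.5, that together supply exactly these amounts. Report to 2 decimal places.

Per-1000 ft² balance (a = product A, b = product B):
P₂O₅: 0.07·a + 0.15·b = 0.5
K₂O: 0.485·a + 0.085·b = 2.51
Eliminate b: (row1) − 0.15/0.085·(row2) → -0.785882·a = -3.92941, so a = 5.
Then b = (2.51 − 0.485·5) / 0.085 = 1.

5.00 lb product A, 1.00 lb product B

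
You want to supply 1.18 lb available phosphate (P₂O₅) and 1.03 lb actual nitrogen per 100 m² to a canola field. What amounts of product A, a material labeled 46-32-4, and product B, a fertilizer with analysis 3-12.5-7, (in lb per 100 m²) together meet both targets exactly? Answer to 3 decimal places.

Let a = lb of product A, b = lb of product B (per 100 m²).
P₂O₅: 0.32·a + 0.125·b = 1.18
N: 0.46·a + 0.03·b = 1.03
Eliminate b: (row1) − 0.125/0.03·(row2) → -1.59667·a = -3.11167, so a = 1.94885.
Then b = (1.03 − 0.46·1.94885) / 0.03 = 4.45094.

1.949 lb product A, 4.451 lb product B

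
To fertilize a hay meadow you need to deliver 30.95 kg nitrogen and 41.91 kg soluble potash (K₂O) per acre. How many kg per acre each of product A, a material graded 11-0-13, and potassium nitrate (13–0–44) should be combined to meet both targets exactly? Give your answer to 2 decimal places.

259.36 kg product A, 18.62 kg potassium nitrate

Per-acre balance (a = product A, b = potassium nitrate):
N: 0.11·a + 0.13·b = 30.95
K₂O: 0.13·a + 0.44·b = 41.91
Solving simultaneously: a = 259.356, b = 18.6222.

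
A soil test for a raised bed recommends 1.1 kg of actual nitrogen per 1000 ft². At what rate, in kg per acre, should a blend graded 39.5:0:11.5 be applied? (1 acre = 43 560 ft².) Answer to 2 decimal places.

121.31 kg of product per acre

Product per 1000 ft² = 1.1 / 39.5% = 2.78481 kg.
Convert to per acre: 2.78481 × 43.56 = 121.306 kg.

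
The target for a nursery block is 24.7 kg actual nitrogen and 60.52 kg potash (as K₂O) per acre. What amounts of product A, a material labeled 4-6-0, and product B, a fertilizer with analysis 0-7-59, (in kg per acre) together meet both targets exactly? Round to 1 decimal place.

With a, b = kg per acre of product A and product B:
N: 0.04·a + 0·b = 24.7
K₂O: 0·a + 0.59·b = 60.52
Solving simultaneously: a = 617.5, b = 102.576.

617.5 kg product A, 102.6 kg product B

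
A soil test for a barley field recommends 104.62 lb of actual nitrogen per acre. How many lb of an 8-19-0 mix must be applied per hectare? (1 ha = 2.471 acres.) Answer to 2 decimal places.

3231.45 lb of product per hectare

Product per acre = 104.62 / 8% = 1307.75 lb.
Convert to per hectare: 1307.75 × 2.471 = 3231.4503 lb.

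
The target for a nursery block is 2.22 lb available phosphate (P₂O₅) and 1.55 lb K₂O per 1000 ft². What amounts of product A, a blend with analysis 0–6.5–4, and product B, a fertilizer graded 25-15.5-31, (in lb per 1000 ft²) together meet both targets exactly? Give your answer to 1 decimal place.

32.1 lb product A, 0.9 lb product B

With a, b = lb per 1000 ft² of product A and product B:
P₂O₅: 0.065·a + 0.155·b = 2.22
K₂O: 0.04·a + 0.31·b = 1.55
From row1: a = (2.22 − 0.155·b) / 0.065.
Into row2: 0.04·(2.22 − 0.155·b)/0.065 + 0.31·b = 1.55 → b = 0.856631, a = 32.1111.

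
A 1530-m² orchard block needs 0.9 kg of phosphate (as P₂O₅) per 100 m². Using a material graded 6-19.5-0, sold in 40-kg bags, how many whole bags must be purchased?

Product per 100 m² = 0.9 / 19.5% = 4.61538 kg.
Total product = 4.61538 × 1530 / 100 = 70.6154 kg.
Bags = ⌈70.6154 / 40⌉ = 2.

2 bags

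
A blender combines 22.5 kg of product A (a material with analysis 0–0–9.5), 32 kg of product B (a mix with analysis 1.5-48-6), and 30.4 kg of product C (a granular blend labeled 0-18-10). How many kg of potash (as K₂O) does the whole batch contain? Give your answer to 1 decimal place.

K₂O mass = 9.5%×22.5 + 6%×32 + 10%×30.4 = 7.0975 kg.

7.1 kg K₂O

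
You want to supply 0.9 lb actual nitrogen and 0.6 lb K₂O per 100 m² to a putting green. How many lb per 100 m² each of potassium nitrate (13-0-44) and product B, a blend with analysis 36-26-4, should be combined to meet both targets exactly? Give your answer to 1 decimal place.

1.2 lb potassium nitrate, 2.1 lb product B

Per-100 m² balance (a = potassium nitrate, b = product B):
N: 0.13·a + 0.36·b = 0.9
K₂O: 0.44·a + 0.04·b = 0.6
Solving simultaneously: a = 1.17493, b = 2.07572.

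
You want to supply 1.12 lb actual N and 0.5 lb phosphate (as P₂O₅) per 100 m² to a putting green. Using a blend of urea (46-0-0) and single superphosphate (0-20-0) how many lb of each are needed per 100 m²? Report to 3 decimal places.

2.435 lb urea, 2.500 lb single superphosphate

Per-100 m² balance (a = urea, b = single superphosphate):
N: 0.46·a + 0·b = 1.12
P₂O₅: 0·a + 0.2·b = 0.5
Solving simultaneously: a = 2.43478, b = 2.5.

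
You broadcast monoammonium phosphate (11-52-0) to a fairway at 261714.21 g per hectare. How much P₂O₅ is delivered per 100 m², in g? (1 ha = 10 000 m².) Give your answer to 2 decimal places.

1360.91 g P₂O₅ per hundred sq m

P₂O₅ per hectare = 261714.21 × 52% = 136091 g.
Convert to per 100 m²: 136091 × 0.01 = 1360.914 g.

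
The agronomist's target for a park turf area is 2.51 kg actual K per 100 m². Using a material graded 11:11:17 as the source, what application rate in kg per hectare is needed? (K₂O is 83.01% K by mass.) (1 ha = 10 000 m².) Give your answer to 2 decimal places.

1778.67 kg of product per hectare

As K₂O: 2.51 / 0.8301 = 3.02373 kg per 100 m².
Product per 100 m² = 3.02373 / 17% = 17.7867 kg.
Convert to per hectare: 17.7867 × 100 = 1778.666 kg.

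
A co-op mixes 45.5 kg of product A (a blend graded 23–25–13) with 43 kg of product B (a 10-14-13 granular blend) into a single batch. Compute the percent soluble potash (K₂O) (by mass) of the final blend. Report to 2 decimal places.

Total mass = 45.5 + 43 = 88.5 kg.
K₂O mass = 13%×45.5 + 13%×43 = 11.505 kg.
% K₂O = 11.505 / 88.5 = 13%.

13.00% K₂O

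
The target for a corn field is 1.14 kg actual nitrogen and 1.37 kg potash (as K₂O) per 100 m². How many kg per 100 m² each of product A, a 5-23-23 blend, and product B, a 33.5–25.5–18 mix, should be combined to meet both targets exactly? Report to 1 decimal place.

With a, b = kg per 100 m² of product A and product B:
N: 0.05·a + 0.335·b = 1.14
K₂O: 0.23·a + 0.18·b = 1.37
From row1: a = (1.14 − 0.335·b) / 0.05.
Into row2: 0.23·(1.14 − 0.335·b)/0.05 + 0.18·b = 1.37 → b = 2.84644, a = 3.72888.

3.7 kg product A, 2.8 kg product B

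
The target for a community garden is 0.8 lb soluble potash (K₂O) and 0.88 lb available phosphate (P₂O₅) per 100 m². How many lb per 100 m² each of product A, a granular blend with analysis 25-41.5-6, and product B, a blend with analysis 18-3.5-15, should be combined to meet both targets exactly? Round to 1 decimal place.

1.7 lb product A, 4.6 lb product B

Let a = lb of product A, b = lb of product B (per 100 m²).
K₂O: 0.06·a + 0.15·b = 0.8
P₂O₅: 0.415·a + 0.035·b = 0.88
From row1: a = (0.8 − 0.15·b) / 0.06.
Into row2: 0.415·(0.8 − 0.15·b)/0.06 + 0.035·b = 0.88 → b = 4.64173, a = 1.72901.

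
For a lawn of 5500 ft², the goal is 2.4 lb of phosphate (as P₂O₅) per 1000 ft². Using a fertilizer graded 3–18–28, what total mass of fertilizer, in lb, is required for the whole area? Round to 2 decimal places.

73.33 lb

Product per 1000 ft² = 2.4 / 18% = 13.3333 lb.
Total product = 13.3333 × 5500 / 1000 = 73.3333 lb.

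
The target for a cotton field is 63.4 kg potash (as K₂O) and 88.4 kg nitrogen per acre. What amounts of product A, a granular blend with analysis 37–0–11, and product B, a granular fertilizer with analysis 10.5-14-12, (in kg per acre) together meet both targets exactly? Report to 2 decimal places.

120.27 kg product A, 418.08 kg product B

Let a = kg of product A, b = kg of product B (per acre).
K₂O: 0.11·a + 0.12·b = 63.4
N: 0.37·a + 0.105·b = 88.4
Eliminate b: (row1) − 0.12/0.105·(row2) → -0.312857·a = -37.6286, so a = 120.274.
Then b = (88.4 − 0.37·120.274) / 0.105 = 418.082.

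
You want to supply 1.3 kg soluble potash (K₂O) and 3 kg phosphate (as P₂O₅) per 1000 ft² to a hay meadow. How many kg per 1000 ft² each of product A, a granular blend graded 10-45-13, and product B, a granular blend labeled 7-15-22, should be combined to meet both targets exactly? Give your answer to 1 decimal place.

Let a = kg of product A, b = kg of product B (per 1000 ft²).
K₂O: 0.13·a + 0.22·b = 1.3
P₂O₅: 0.45·a + 0.15·b = 3
Eliminate b: (row1) − 0.22/0.15·(row2) → -0.53·a = -3.1, so a = 5.84906.
Then b = (3 − 0.45·5.84906) / 0.15 = 2.45283.

5.8 kg product A, 2.5 kg product B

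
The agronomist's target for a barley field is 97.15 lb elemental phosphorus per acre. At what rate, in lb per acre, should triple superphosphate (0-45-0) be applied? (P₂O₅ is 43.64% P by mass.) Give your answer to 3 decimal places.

494.704 lb of product per acre

As P₂O₅: 97.15 / 0.4364 = 222.617 lb per acre.
Product per acre = 222.617 / 45% = 494.7041 lb.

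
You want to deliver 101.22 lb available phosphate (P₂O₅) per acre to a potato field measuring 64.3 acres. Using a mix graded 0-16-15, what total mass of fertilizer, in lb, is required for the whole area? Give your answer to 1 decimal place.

Product per acre = 101.22 / 16% = 632.625 lb.
Total product = 632.625 × 64.3 = 40677.79 lb.

40677.8 lb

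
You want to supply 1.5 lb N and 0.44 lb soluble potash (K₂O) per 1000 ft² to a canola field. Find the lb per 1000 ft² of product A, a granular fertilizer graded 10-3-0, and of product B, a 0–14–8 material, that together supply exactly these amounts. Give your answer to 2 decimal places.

15.00 lb product A, 5.50 lb product B

Let a = lb of product A, b = lb of product B (per 1000 ft²).
N: 0.1·a + 0·b = 1.5
K₂O: 0·a + 0.08·b = 0.44
Solving simultaneously: a = 15, b = 5.5.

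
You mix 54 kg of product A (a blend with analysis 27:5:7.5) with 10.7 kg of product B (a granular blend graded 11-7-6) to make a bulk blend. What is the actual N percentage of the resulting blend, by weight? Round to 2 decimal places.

24.35% N

Total mass = 54 + 10.7 = 64.7 kg.
N mass = 27%×54 + 11%×10.7 = 15.757 kg.
% N = 15.757 / 64.7 = 24.3539%.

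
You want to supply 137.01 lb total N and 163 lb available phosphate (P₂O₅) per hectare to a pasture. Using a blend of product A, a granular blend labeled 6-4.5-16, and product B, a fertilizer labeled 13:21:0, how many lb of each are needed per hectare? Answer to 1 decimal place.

Let a = lb of product A, b = lb of product B (per hectare).
N: 0.06·a + 0.13·b = 137.01
P₂O₅: 0.045·a + 0.21·b = 163
Solving simultaneously: a = 1123.27, b = 535.489.

1123.3 lb product A, 535.5 lb product B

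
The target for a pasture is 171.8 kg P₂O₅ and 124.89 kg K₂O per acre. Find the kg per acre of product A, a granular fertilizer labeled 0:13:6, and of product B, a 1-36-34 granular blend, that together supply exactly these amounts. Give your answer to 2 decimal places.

Let a = kg of product A, b = kg of product B (per acre).
P₂O₅: 0.13·a + 0.36·b = 171.8
K₂O: 0.06·a + 0.34·b = 124.89
Eliminate a: (row1) − 0.13/0.06·(row2) → -0.376667·b = -98.795, so b = 262.288.
Back-substitute: a = (171.8 − 0.36·262.288) / 0.13 = 595.204.

595.20 kg product A, 262.29 kg product B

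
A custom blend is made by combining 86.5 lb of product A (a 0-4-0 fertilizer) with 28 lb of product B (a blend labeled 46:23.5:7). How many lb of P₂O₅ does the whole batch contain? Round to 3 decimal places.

10.040 lb P₂O₅

P₂O₅ mass = 4%×86.5 + 23.5%×28 = 10.04 lb.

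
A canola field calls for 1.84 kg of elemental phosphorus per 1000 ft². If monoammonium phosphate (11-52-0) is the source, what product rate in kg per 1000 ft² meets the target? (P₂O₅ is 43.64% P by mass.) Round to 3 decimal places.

8.108 kg of product per thousand sq ft

As P₂O₅: 1.84 / 0.4364 = 4.21632 kg per 1000 ft².
Product per 1000 ft² = 4.21632 / 52% = 8.1083 kg.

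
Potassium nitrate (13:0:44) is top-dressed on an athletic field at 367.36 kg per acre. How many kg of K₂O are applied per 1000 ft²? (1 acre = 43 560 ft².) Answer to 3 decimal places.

K₂O per acre = 367.36 × 44% = 161.638 kg.
Convert to per 1000 ft²: 161.638 × 0.0229568 = 3.71071 kg.

3.711 kg K₂O per thousand sq ft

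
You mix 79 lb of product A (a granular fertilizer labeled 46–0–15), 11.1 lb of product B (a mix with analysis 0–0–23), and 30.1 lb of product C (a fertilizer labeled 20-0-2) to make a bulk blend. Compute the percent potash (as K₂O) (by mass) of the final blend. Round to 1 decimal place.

12.5% K₂O

Total mass = 79 + 11.1 + 30.1 = 120.2 lb.
K₂O mass = 15%×79 + 23%×11.1 + 2%×30.1 = 15.005 lb.
% K₂O = 15.005 / 120.2 = 12.4834%.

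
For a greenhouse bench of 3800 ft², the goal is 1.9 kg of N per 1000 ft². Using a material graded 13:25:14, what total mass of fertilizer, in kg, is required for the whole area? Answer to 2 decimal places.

55.54 kg

Product per 1000 ft² = 1.9 / 13% = 14.6154 kg.
Total product = 14.6154 × 3800 / 1000 = 55.5385 kg.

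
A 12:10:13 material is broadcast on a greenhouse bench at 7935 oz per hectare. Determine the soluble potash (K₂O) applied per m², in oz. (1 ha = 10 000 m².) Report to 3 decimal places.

0.103 oz K₂O per sq m

K₂O per hectare = 7935 × 13% = 1031.55 oz.
Convert to per m²: 1031.55 × 0.0001 = 0.103155 oz.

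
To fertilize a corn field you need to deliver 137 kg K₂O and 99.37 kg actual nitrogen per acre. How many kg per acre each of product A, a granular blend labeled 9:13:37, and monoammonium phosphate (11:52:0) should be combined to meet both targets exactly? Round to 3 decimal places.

370.270 kg product A, 600.415 kg monoammonium phosphate

With a, b = kg per acre of product A and monoammonium phosphate:
K₂O: 0.37·a + 0·b = 137
N: 0.09·a + 0.11·b = 99.37
Eliminate a: (row1) − 0.37/0.09·(row2) → -0.452222·b = -271.521, so b = 600.4152.
Back-substitute: a = (137 − 0·600.4152) / 0.37 = 370.2703.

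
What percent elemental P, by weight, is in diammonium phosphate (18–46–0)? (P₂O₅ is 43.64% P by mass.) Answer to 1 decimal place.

%P = 46 × 0.4364 = 20.0744%.

20.1% P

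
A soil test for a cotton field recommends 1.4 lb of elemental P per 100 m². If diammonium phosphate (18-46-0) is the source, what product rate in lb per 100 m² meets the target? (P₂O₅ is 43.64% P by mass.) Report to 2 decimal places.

6.97 lb of product per hundred sq m

As P₂O₅: 1.4 / 0.4364 = 3.20807 lb per 100 m².
Product per 100 m² = 3.20807 / 46% = 6.97406 lb.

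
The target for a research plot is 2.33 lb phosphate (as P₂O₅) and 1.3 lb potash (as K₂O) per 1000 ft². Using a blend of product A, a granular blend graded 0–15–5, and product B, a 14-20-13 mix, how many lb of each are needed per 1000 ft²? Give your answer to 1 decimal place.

Let a = lb of product A, b = lb of product B (per 1000 ft²).
P₂O₅: 0.15·a + 0.2·b = 2.33
K₂O: 0.05·a + 0.13·b = 1.3
From row1: a = (2.33 − 0.2·b) / 0.15.
Into row2: 0.05·(2.33 − 0.2·b)/0.15 + 0.13·b = 1.3 → b = 8.26316, a = 4.51579.

4.5 lb product A, 8.3 lb product B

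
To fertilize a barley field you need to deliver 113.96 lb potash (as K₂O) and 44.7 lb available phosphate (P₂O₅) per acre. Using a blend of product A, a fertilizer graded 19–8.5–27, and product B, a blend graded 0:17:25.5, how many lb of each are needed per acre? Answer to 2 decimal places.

With a, b = lb per acre of product A and product B:
K₂O: 0.27·a + 0.255·b = 113.96
P₂O₅: 0.085·a + 0.17·b = 44.7
Eliminate b: (row1) − 0.255/0.17·(row2) → 0.1425·a = 46.91, so a = 329.193.
Then b = (44.7 − 0.085·329.193) / 0.17 = 98.3447.

329.19 lb product A, 98.34 lb product B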